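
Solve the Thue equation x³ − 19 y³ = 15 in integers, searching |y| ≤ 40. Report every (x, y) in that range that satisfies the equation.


The equation is x³ - 19y³ = 15. For fixed y, x³ = 19·y³ + 15, so a solution requires the RHS to be a perfect cube.
Strategy: iterate y from -40 to 40, compute RHS = 19·y³ + 15, and check whether it is a (positive or negative) perfect cube.
Check small values of y:
  y = 0: RHS = 15 is not a perfect cube.
  y = 1: RHS = 34 is not a perfect cube.
  y = -1: RHS = -4 is not a perfect cube.
  y = 2: RHS = 167 is not a perfect cube.
  y = -2: RHS = -137 is not a perfect cube.
  y = 3: RHS = 528 is not a perfect cube.
  y = -3: RHS = -498 is not a perfect cube.
Continuing the search up to |y| = 40 finds no solutions either.
No (x, y) in the scanned range satisfies the equation.

No integer solutions with |y| ≤ 40.


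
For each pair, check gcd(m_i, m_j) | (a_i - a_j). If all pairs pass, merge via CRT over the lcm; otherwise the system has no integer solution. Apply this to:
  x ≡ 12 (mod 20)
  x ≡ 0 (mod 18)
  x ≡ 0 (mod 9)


Moduli 20, 18, 9 are not pairwise coprime, so CRT works modulo lcm(m_i) when all pairwise compatibility conditions hold.
Pairwise compatibility: gcd(m_i, m_j) must divide a_i - a_j for every pair.
Merge one congruence at a time:
  Start: x ≡ 12 (mod 20).
  Combine with x ≡ 0 (mod 18): gcd(20, 18) = 2; 0 - 12 = -12, which IS divisible by 2, so compatible.
    Write x = 12 + 20·t and substitute into x ≡ 0 (mod 18): 20·t ≡ 0 − 12 = -12 (mod 18).
    Divide the congruence (and modulus) by g = 2: 10·t ≡ -6 (mod 9).
    Reduce coefficients mod 9: 1·t ≡ 3 (mod 9).
    So t ≡ 3 (mod 9).
    Then x = 12 + 20·3 = 72, valid modulo lcm(20, 18) = 180: x ≡ 72 (mod 180).
  Combine with x ≡ 0 (mod 9): gcd(180, 9) = 9; 0 - 72 = -72, which IS divisible by 9, so compatible.
    Write x = 72 + 180·t and substitute into x ≡ 0 (mod 9): 180·t ≡ 0 − 72 = -72 (mod 9).
    Divide the congruence (and modulus) by g = 9: 20·t ≡ -8 (mod 1).
    Modulo 1 every t works; take t = 0.
    Then x = 72 + 180·0 = 72, valid modulo lcm(180, 9) = 180: x ≡ 72 (mod 180).
Verify: 72 mod 20 = 12, 72 mod 18 = 0, 72 mod 9 = 0.

x ≡ 72 (mod 180).


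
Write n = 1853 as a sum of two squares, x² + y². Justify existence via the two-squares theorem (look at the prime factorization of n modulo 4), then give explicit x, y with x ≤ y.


Step 1: Factor n = 1853 = 17 · 109.
Step 2: Check the mod-4 condition on each prime factor: 17 ≡ 1 (mod 4), exponent 1; 109 ≡ 1 (mod 4), exponent 1.
All primes ≡ 3 (mod 4) appear to even exponent (or don't appear), so by the two-squares theorem n IS expressible as a sum of two squares.
Step 3: Build a representation. Here n = 17 · 109 is a product of primes ≡ 1 (mod 4). Each prime p ≡ 1 (mod 4) is itself a sum of two squares; find a² by testing p − a² for a perfect square:
  17: 17 − 1² = 16 = 4² ⇒ 17 = 1² + 4².
  109: 109 − 1² = 108, 109 − 2² = 105, 109 − 3² = 100 = 10² ⇒ 109 = 3² + 10².
  Combine using the Brahmagupta–Fibonacci identity (a² + b²)(c² + d²) = (ac − bd)² + (ad + bc)² = (ac + bd)² + (ad − bc)²:
  17 · 109 = 1853: from (1² + 4²)(3² + 10²), take (1·3 − 4·10, 1·10 + 4·3) = (3 − 40, 10 + 12) = (-37, 22); dropping signs (only squares matter) gives (37, 22); check 37² + 22² = 1369 + 484 = 1853 ✓.
Step 4: Order so x ≤ y and verify: 22² + 37² = 484 + 1369 = 1853 = n. ✓

n = 1853 = 22² + 37² (one valid representation with x ≤ y).


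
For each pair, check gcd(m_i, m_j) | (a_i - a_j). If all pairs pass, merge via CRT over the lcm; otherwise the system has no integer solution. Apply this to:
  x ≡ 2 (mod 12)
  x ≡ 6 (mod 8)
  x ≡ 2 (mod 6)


Moduli 12, 8, 6 are not pairwise coprime, so CRT works modulo lcm(m_i) when all pairwise compatibility conditions hold.
Pairwise compatibility: gcd(m_i, m_j) must divide a_i - a_j for every pair.
Merge one congruence at a time:
  Start: x ≡ 2 (mod 12).
  Combine with x ≡ 6 (mod 8): gcd(12, 8) = 4; 6 - 2 = 4, which IS divisible by 4, so compatible.
    Write x = 2 + 12·t and substitute into x ≡ 6 (mod 8): 12·t ≡ 6 − 2 = 4 (mod 8).
    Divide the congruence (and modulus) by g = 4: 3·t ≡ 1 (mod 2).
    Reduce coefficients mod 2: 1·t ≡ 1 (mod 2).
    So t ≡ 1 (mod 2).
    Then x = 2 + 12·1 = 14, valid modulo lcm(12, 8) = 24: x ≡ 14 (mod 24).
  Combine with x ≡ 2 (mod 6): gcd(24, 6) = 6; 2 - 14 = -12, which IS divisible by 6, so compatible.
    Write x = 14 + 24·t and substitute into x ≡ 2 (mod 6): 24·t ≡ 2 − 14 = -12 (mod 6).
    Divide the congruence (and modulus) by g = 6: 4·t ≡ -2 (mod 1).
    Modulo 1 every t works; take t = 0.
    Then x = 14 + 24·0 = 14, valid modulo lcm(24, 6) = 24: x ≡ 14 (mod 24).
Verify: 14 mod 12 = 2, 14 mod 8 = 6, 14 mod 6 = 2.

x ≡ 14 (mod 24).


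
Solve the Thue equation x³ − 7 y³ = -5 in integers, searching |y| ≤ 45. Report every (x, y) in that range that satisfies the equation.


The equation is x³ - 7y³ = -5. For fixed y, x³ = 7·y³ − 5, so a solution requires the RHS to be a perfect cube.
Strategy: iterate y from -45 to 45, compute RHS = 7·y³ − 5, and check whether it is a (positive or negative) perfect cube.
Check small values of y:
  y = 0: RHS = -5 is not a perfect cube.
  y = 1: RHS = 2 is not a perfect cube.
  y = -1: RHS = -12 is not a perfect cube.
  y = 2: RHS = 51 is not a perfect cube.
  y = -2: RHS = -61 is not a perfect cube.
  y = 3: RHS = 184 is not a perfect cube.
  y = -3: RHS = -194 is not a perfect cube.
Continuing the search up to |y| = 45 finds no solutions either.
No (x, y) in the scanned range satisfies the equation.

No integer solutions with |y| ≤ 45.


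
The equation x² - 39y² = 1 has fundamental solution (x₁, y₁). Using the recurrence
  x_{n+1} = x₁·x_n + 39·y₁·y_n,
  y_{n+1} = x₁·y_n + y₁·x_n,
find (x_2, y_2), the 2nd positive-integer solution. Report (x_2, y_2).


Step 1: Find the fundamental solution (x₁, y₁) of x² - 39y² = 1.
  Expand √39 as a continued fraction. a₀ = ⌊√39⌋ = 6; iterate m_{k+1} = d_k·a_k − m_k, d_{k+1} = (39 − m_{k+1}²)/d_k, a_{k+1} = ⌊(a₀ + m_{k+1})/d_{k+1}⌋ (starting m₀ = 0, d₀ = 1), with convergents p_k = a_k·p_{k-1} + p_{k-2}, q_k = a_k·q_{k-1} + q_{k-2} (p₋₁ = 1, q₋₁ = 0):
  k = 0: a₀ = 6; p₀/q₀ = 6/1; p₀² − 39·q₀² = 36 − 39 = -3.
  k = 1: m = 6, d = 3, a = ⌊(6 + 6)/3⌋ = 4; p/q = (4·6 + 1)/(4·1 + 0) = 25/4; p² − 39·q² = 625 − 624 = 1.
  The first convergent with p² − 39·q² = 1 gives the fundamental solution (x₁, y₁) = (25, 4).
Step 2: Apply the recurrence (x_{n+1}, y_{n+1}) = (x₁x_n + 39y₁y_n, x₁y_n + y₁x_n) repeatedly.
  From (x_1, y_1) = (25, 4): x_2 = 25·25 + 39·4·4 = 1249; y_2 = 25·4 + 4·25 = 200.
Step 3: Verify x_2² - 39·y_2² = 1560001 - 1560000 = 1 (should be 1). ✓

(x_1, y_1) = (25, 4); (x_2, y_2) = (1249, 200).


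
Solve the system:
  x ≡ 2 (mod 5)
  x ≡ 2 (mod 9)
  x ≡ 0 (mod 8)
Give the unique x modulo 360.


Moduli 5, 9, 8 are pairwise coprime; by CRT there is a unique solution modulo M = 5 · 9 · 8 = 360.
Solve pairwise, accumulating the modulus:
  Start with x ≡ 2 (mod 5).
  Combine with x ≡ 2 (mod 9): since gcd(5, 9) = 1, we get a unique residue mod 45.
    Write x = 2 + 5·t and substitute into x ≡ 2 (mod 9): 5·t ≡ 2 − 2 = 0 (mod 9).
    The inverse of 5 mod 9 is 2 (since 5·2 = 10 = 1·9 + 1), so t ≡ 2·0 = 0 ≡ 0 (mod 9).
    Then x = 2 + 5·0 = 2, valid modulo lcm(5, 9) = 45: x ≡ 2 (mod 45).
  Combine with x ≡ 0 (mod 8): since gcd(45, 8) = 1, we get a unique residue mod 360.
    Write x = 2 + 45·t and substitute into x ≡ 0 (mod 8): 45·t ≡ 0 − 2 = -2 (mod 8).
    Reduce coefficients mod 8: 5·t ≡ 6 (mod 8).
    The inverse of 5 mod 8 is 5 (since 5·5 = 25 = 3·8 + 1), so t ≡ 5·6 = 30 ≡ 6 (mod 8).
    Then x = 2 + 45·6 = 272, valid modulo lcm(45, 8) = 360: x ≡ 272 (mod 360).
Verify: 272 mod 5 = 2 ✓, 272 mod 9 = 2 ✓, 272 mod 8 = 0 ✓.

x ≡ 272 (mod 360).


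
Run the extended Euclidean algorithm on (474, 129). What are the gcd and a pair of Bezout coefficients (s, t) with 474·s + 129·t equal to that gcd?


Euclidean algorithm on (474, 129) — divide until remainder is 0:
  474 = 3 · 129 + 87
  129 = 1 · 87 + 42
  87 = 2 · 42 + 3
  42 = 14 · 3 + 0
gcd(474, 129) = 3.
Track Bezout coefficients alongside the remainders: start with r₀ = 474 = a·1 + b·0 (s = 1, t = 0) and r₁ = 129 = a·0 + b·1 (s = 0, t = 1); each new remainder r_{k+1} = r_{k-1} − q_k·r_k inherits s_{k+1} = s_{k-1} − q_k·s_k, t_{k+1} = t_{k-1} − q_k·t_k, so r_k = a·s_k + b·t_k at every step:
  q = 3: r = 87, s = 1 − 3·0 = 1, t = 0 − 3·1 = -3  (check: 474·1 + 129·(-3) = 87)
  q = 1: r = 42, s = 0 − 1·1 = -1, t = 1 − 1·(-3) = 4  (check: 474·(-1) + 129·4 = 42)
  q = 2: r = 3, s = 1 − 2·(-1) = 3, t = -3 − 2·4 = -11  (check: 474·3 + 129·(-11) = 3)
The row with r = 3 (the gcd) gives the Bezout coefficients s = 3, t = -11.
Result: 474 · (3) + 129 · (-11) = 3.

gcd(474, 129) = 3; s = 3, t = -11 (check: 474·3 + 129·(-11) = 3).


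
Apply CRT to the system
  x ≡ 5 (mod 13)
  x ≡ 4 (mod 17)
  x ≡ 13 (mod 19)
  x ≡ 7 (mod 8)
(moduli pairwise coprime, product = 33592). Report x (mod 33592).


Product of moduli M = 13 · 17 · 19 · 8 = 33592.
Merge one congruence at a time:
  Start: x ≡ 5 (mod 13).
  Combine with x ≡ 4 (mod 17); new modulus lcm = 221.
    Write x = 5 + 13·t and substitute into x ≡ 4 (mod 17): 13·t ≡ 4 − 5 = -1 (mod 17).
    Reduce coefficients mod 17: 13·t ≡ 16 (mod 17).
    The inverse of 13 mod 17 is 4 (since 13·4 = 52 = 3·17 + 1), so t ≡ 4·16 = 64 ≡ 13 (mod 17).
    Then x = 5 + 13·13 = 174, valid modulo lcm(13, 17) = 221: x ≡ 174 (mod 221).
  Combine with x ≡ 13 (mod 19); new modulus lcm = 4199.
    Write x = 174 + 221·t and substitute into x ≡ 13 (mod 19): 221·t ≡ 13 − 174 = -161 (mod 19).
    Reduce coefficients mod 19: 12·t ≡ 10 (mod 19).
    The inverse of 12 mod 19 is 8 (since 12·8 = 96 = 5·19 + 1), so t ≡ 8·10 = 80 ≡ 4 (mod 19).
    Then x = 174 + 221·4 = 1058, valid modulo lcm(221, 19) = 4199: x ≡ 1058 (mod 4199).
  Combine with x ≡ 7 (mod 8); new modulus lcm = 33592.
    Write x = 1058 + 4199·t and substitute into x ≡ 7 (mod 8): 4199·t ≡ 7 − 1058 = -1051 (mod 8).
    Reduce coefficients mod 8: 7·t ≡ 5 (mod 8).
    The inverse of 7 mod 8 is 7 (since 7·7 = 49 = 6·8 + 1), so t ≡ 7·5 = 35 ≡ 3 (mod 8).
    Then x = 1058 + 4199·3 = 13655, valid modulo lcm(4199, 8) = 33592: x ≡ 13655 (mod 33592).
Verify against each original: 13655 mod 13 = 5, 13655 mod 17 = 4, 13655 mod 19 = 13, 13655 mod 8 = 7.

x ≡ 13655 (mod 33592).


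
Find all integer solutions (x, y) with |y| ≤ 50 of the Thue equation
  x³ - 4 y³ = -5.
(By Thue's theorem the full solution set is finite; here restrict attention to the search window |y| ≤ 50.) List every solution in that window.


The equation is x³ - 4y³ = -5. For fixed y, x³ = 4·y³ − 5, so a solution requires the RHS to be a perfect cube.
Strategy: iterate y from -50 to 50, compute RHS = 4·y³ − 5, and check whether it is a (positive or negative) perfect cube.
Check small values of y:
  y = 0: RHS = -5 is not a perfect cube.
  y = 1: RHS = -1 = (-1)³ ⇒ x = -1 works.
  y = -1: RHS = -9 is not a perfect cube.
  y = 2: RHS = 27 = (3)³ ⇒ x = 3 works.
  y = -2: RHS = -37 is not a perfect cube.
  y = 3: RHS = 103 is not a perfect cube.
  y = -3: RHS = -113 is not a perfect cube.
Continuing the search up to |y| = 50 finds no further solutions beyond those listed.
Collected solutions: (-1, 1), (3, 2).

Solutions (with |y| ≤ 50): (-1, 1), (3, 2).


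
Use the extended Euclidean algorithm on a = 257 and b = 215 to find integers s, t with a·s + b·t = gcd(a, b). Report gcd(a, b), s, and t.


Euclidean algorithm on (257, 215) — divide until remainder is 0:
  257 = 1 · 215 + 42
  215 = 5 · 42 + 5
  42 = 8 · 5 + 2
  5 = 2 · 2 + 1
  2 = 2 · 1 + 0
gcd(257, 215) = 1.
Track Bezout coefficients alongside the remainders: start with r₀ = 257 = a·1 + b·0 (s = 1, t = 0) and r₁ = 215 = a·0 + b·1 (s = 0, t = 1); each new remainder r_{k+1} = r_{k-1} − q_k·r_k inherits s_{k+1} = s_{k-1} − q_k·s_k, t_{k+1} = t_{k-1} − q_k·t_k, so r_k = a·s_k + b·t_k at every step:
  q = 1: r = 42, s = 1 − 1·0 = 1, t = 0 − 1·1 = -1  (check: 257·1 + 215·(-1) = 42)
  q = 5: r = 5, s = 0 − 5·1 = -5, t = 1 − 5·(-1) = 6  (check: 257·(-5) + 215·6 = 5)
  q = 8: r = 2, s = 1 − 8·(-5) = 41, t = -1 − 8·6 = -49  (check: 257·41 + 215·(-49) = 2)
  q = 2: r = 1, s = -5 − 2·41 = -87, t = 6 − 2·(-49) = 104  (check: 257·(-87) + 215·104 = 1)
The row with r = 1 (the gcd) gives the Bezout coefficients s = -87, t = 104.
Result: 257 · (-87) + 215 · (104) = 1.

gcd(257, 215) = 1; s = -87, t = 104 (check: 257·(-87) + 215·104 = 1).


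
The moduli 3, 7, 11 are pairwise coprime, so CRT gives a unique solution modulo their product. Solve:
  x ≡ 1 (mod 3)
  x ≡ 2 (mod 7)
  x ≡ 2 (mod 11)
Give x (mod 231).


Moduli 3, 7, 11 are pairwise coprime; by CRT there is a unique solution modulo M = 3 · 7 · 11 = 231.
Solve pairwise, accumulating the modulus:
  Start with x ≡ 1 (mod 3).
  Combine with x ≡ 2 (mod 7): since gcd(3, 7) = 1, we get a unique residue mod 21.
    Write x = 1 + 3·t and substitute into x ≡ 2 (mod 7): 3·t ≡ 2 − 1 = 1 (mod 7).
    The inverse of 3 mod 7 is 5 (since 3·5 = 15 = 2·7 + 1), so t ≡ 5·1 = 5 ≡ 5 (mod 7).
    Then x = 1 + 3·5 = 16, valid modulo lcm(3, 7) = 21: x ≡ 16 (mod 21).
  Combine with x ≡ 2 (mod 11): since gcd(21, 11) = 1, we get a unique residue mod 231.
    Write x = 16 + 21·t and substitute into x ≡ 2 (mod 11): 21·t ≡ 2 − 16 = -14 (mod 11).
    Reduce coefficients mod 11: 10·t ≡ 8 (mod 11).
    The inverse of 10 mod 11 is 10 (since 10·10 = 100 = 9·11 + 1), so t ≡ 10·8 = 80 ≡ 3 (mod 11).
    Then x = 16 + 21·3 = 79, valid modulo lcm(21, 11) = 231: x ≡ 79 (mod 231).
Verify: 79 mod 3 = 1 ✓, 79 mod 7 = 2 ✓, 79 mod 11 = 2 ✓.

x ≡ 79 (mod 231).


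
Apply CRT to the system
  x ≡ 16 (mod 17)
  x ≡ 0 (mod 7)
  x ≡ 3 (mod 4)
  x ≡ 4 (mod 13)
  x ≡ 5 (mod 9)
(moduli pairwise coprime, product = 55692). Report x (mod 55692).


Product of moduli M = 17 · 7 · 4 · 13 · 9 = 55692.
Merge one congruence at a time:
  Start: x ≡ 16 (mod 17).
  Combine with x ≡ 0 (mod 7); new modulus lcm = 119.
    Write x = 16 + 17·t and substitute into x ≡ 0 (mod 7): 17·t ≡ 0 − 16 = -16 (mod 7).
    Reduce coefficients mod 7: 3·t ≡ 5 (mod 7).
    The inverse of 3 mod 7 is 5 (since 3·5 = 15 = 2·7 + 1), so t ≡ 5·5 = 25 ≡ 4 (mod 7).
    Then x = 16 + 17·4 = 84, valid modulo lcm(17, 7) = 119: x ≡ 84 (mod 119).
  Combine with x ≡ 3 (mod 4); new modulus lcm = 476.
    Write x = 84 + 119·t and substitute into x ≡ 3 (mod 4): 119·t ≡ 3 − 84 = -81 (mod 4).
    Reduce coefficients mod 4: 3·t ≡ 3 (mod 4).
    The inverse of 3 mod 4 is 3 (since 3·3 = 9 = 2·4 + 1), so t ≡ 3·3 = 9 ≡ 1 (mod 4).
    Then x = 84 + 119·1 = 203, valid modulo lcm(119, 4) = 476: x ≡ 203 (mod 476).
  Combine with x ≡ 4 (mod 13); new modulus lcm = 6188.
    Write x = 203 + 476·t and substitute into x ≡ 4 (mod 13): 476·t ≡ 4 − 203 = -199 (mod 13).
    Reduce coefficients mod 13: 8·t ≡ 9 (mod 13).
    The inverse of 8 mod 13 is 5 (since 8·5 = 40 = 3·13 + 1), so t ≡ 5·9 = 45 ≡ 6 (mod 13).
    Then x = 203 + 476·6 = 3059, valid modulo lcm(476, 13) = 6188: x ≡ 3059 (mod 6188).
  Combine with x ≡ 5 (mod 9); new modulus lcm = 55692.
    Write x = 3059 + 6188·t and substitute into x ≡ 5 (mod 9): 6188·t ≡ 5 − 3059 = -3054 (mod 9).
    Reduce coefficients mod 9: 5·t ≡ 6 (mod 9).
    The inverse of 5 mod 9 is 2 (since 5·2 = 10 = 1·9 + 1), so t ≡ 2·6 = 12 ≡ 3 (mod 9).
    Then x = 3059 + 6188·3 = 21623, valid modulo lcm(6188, 9) = 55692: x ≡ 21623 (mod 55692).
Verify against each original: 21623 mod 17 = 16, 21623 mod 7 = 0, 21623 mod 4 = 3, 21623 mod 13 = 4, 21623 mod 9 = 5.

x ≡ 21623 (mod 55692).


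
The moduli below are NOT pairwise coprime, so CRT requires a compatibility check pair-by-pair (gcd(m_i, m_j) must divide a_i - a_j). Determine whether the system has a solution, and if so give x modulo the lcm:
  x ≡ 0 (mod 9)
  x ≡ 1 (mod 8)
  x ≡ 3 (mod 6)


Moduli 9, 8, 6 are not pairwise coprime, so CRT works modulo lcm(m_i) when all pairwise compatibility conditions hold.
Pairwise compatibility: gcd(m_i, m_j) must divide a_i - a_j for every pair.
Merge one congruence at a time:
  Start: x ≡ 0 (mod 9).
  Combine with x ≡ 1 (mod 8): gcd(9, 8) = 1; 1 - 0 = 1, which IS divisible by 1, so compatible.
    Write x = 0 + 9·t and substitute into x ≡ 1 (mod 8): 9·t ≡ 1 − 0 = 1 (mod 8).
    Reduce coefficients mod 8: 1·t ≡ 1 (mod 8).
    So t ≡ 1 (mod 8).
    Then x = 0 + 9·1 = 9, valid modulo lcm(9, 8) = 72: x ≡ 9 (mod 72).
  Combine with x ≡ 3 (mod 6): gcd(72, 6) = 6; 3 - 9 = -6, which IS divisible by 6, so compatible.
    Write x = 9 + 72·t and substitute into x ≡ 3 (mod 6): 72·t ≡ 3 − 9 = -6 (mod 6).
    Divide the congruence (and modulus) by g = 6: 12·t ≡ -1 (mod 1).
    Modulo 1 every t works; take t = 0.
    Then x = 9 + 72·0 = 9, valid modulo lcm(72, 6) = 72: x ≡ 9 (mod 72).
Verify: 9 mod 9 = 0, 9 mod 8 = 1, 9 mod 6 = 3.

x ≡ 9 (mod 72).


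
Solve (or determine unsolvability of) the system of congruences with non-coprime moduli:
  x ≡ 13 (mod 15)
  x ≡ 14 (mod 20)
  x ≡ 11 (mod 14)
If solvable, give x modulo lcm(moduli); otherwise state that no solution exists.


Moduli 15, 20, 14 are not pairwise coprime, so CRT works modulo lcm(m_i) when all pairwise compatibility conditions hold.
Pairwise compatibility: gcd(m_i, m_j) must divide a_i - a_j for every pair.
Merge one congruence at a time:
  Start: x ≡ 13 (mod 15).
  Combine with x ≡ 14 (mod 20): gcd(15, 20) = 5, and 14 - 13 = 1 is NOT divisible by 5.
    ⇒ system is inconsistent (no integer solution).

No solution (the system is inconsistent).


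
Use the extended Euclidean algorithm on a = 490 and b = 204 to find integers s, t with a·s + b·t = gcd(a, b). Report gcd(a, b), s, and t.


Euclidean algorithm on (490, 204) — divide until remainder is 0:
  490 = 2 · 204 + 82
  204 = 2 · 82 + 40
  82 = 2 · 40 + 2
  40 = 20 · 2 + 0
gcd(490, 204) = 2.
Track Bezout coefficients alongside the remainders: start with r₀ = 490 = a·1 + b·0 (s = 1, t = 0) and r₁ = 204 = a·0 + b·1 (s = 0, t = 1); each new remainder r_{k+1} = r_{k-1} − q_k·r_k inherits s_{k+1} = s_{k-1} − q_k·s_k, t_{k+1} = t_{k-1} − q_k·t_k, so r_k = a·s_k + b·t_k at every step:
  q = 2: r = 82, s = 1 − 2·0 = 1, t = 0 − 2·1 = -2  (check: 490·1 + 204·(-2) = 82)
  q = 2: r = 40, s = 0 − 2·1 = -2, t = 1 − 2·(-2) = 5  (check: 490·(-2) + 204·5 = 40)
  q = 2: r = 2, s = 1 − 2·(-2) = 5, t = -2 − 2·5 = -12  (check: 490·5 + 204·(-12) = 2)
The row with r = 2 (the gcd) gives the Bezout coefficients s = 5, t = -12.
Result: 490 · (5) + 204 · (-12) = 2.

gcd(490, 204) = 2; s = 5, t = -12 (check: 490·5 + 204·(-12) = 2).


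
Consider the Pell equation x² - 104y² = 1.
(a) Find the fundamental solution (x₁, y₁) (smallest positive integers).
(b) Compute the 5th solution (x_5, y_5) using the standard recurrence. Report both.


Step 1: Find the fundamental solution (x₁, y₁) of x² - 104y² = 1.
  Expand √104 as a continued fraction. a₀ = ⌊√104⌋ = 10; iterate m_{k+1} = d_k·a_k − m_k, d_{k+1} = (104 − m_{k+1}²)/d_k, a_{k+1} = ⌊(a₀ + m_{k+1})/d_{k+1}⌋ (starting m₀ = 0, d₀ = 1), with convergents p_k = a_k·p_{k-1} + p_{k-2}, q_k = a_k·q_{k-1} + q_{k-2} (p₋₁ = 1, q₋₁ = 0):
  k = 0: a₀ = 10; p₀/q₀ = 10/1; p₀² − 104·q₀² = 100 − 104 = -4.
  k = 1: m = 10, d = 4, a = ⌊(10 + 10)/4⌋ = 5; p/q = (5·10 + 1)/(5·1 + 0) = 51/5; p² − 104·q² = 2601 − 2600 = 1.
  The first convergent with p² − 104·q² = 1 gives the fundamental solution (x₁, y₁) = (51, 5).
Step 2: Apply the recurrence (x_{n+1}, y_{n+1}) = (x₁x_n + 104y₁y_n, x₁y_n + y₁x_n) repeatedly.
  From (x_1, y_1) = (51, 5): x_2 = 51·51 + 104·5·5 = 5201; y_2 = 51·5 + 5·51 = 510.
  From (x_2, y_2) = (5201, 510): x_3 = 51·5201 + 104·5·510 = 530451; y_3 = 51·510 + 5·5201 = 52015.
  From (x_3, y_3) = (530451, 52015): x_4 = 51·530451 + 104·5·52015 = 54100801; y_4 = 51·52015 + 5·530451 = 5305020.
  From (x_4, y_4) = (54100801, 5305020): x_5 = 51·54100801 + 104·5·5305020 = 5517751251; y_5 = 51·5305020 + 5·54100801 = 541060025.
Step 3: Verify x_5² - 104·y_5² = 30445578867912065001 - 30445578867912065000 = 1 (should be 1). ✓

(x_1, y_1) = (51, 5); (x_5, y_5) = (5517751251, 541060025).


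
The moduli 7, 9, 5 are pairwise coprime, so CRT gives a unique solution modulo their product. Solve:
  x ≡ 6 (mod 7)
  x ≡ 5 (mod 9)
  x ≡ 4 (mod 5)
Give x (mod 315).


Moduli 7, 9, 5 are pairwise coprime; by CRT there is a unique solution modulo M = 7 · 9 · 5 = 315.
Solve pairwise, accumulating the modulus:
  Start with x ≡ 6 (mod 7).
  Combine with x ≡ 5 (mod 9): since gcd(7, 9) = 1, we get a unique residue mod 63.
    Write x = 6 + 7·t and substitute into x ≡ 5 (mod 9): 7·t ≡ 5 − 6 = -1 (mod 9).
    Reduce coefficients mod 9: 7·t ≡ 8 (mod 9).
    The inverse of 7 mod 9 is 4 (since 7·4 = 28 = 3·9 + 1), so t ≡ 4·8 = 32 ≡ 5 (mod 9).
    Then x = 6 + 7·5 = 41, valid modulo lcm(7, 9) = 63: x ≡ 41 (mod 63).
  Combine with x ≡ 4 (mod 5): since gcd(63, 5) = 1, we get a unique residue mod 315.
    Write x = 41 + 63·t and substitute into x ≡ 4 (mod 5): 63·t ≡ 4 − 41 = -37 (mod 5).
    Reduce coefficients mod 5: 3·t ≡ 3 (mod 5).
    The inverse of 3 mod 5 is 2 (since 3·2 = 6 = 1·5 + 1), so t ≡ 2·3 = 6 ≡ 1 (mod 5).
    Then x = 41 + 63·1 = 104, valid modulo lcm(63, 5) = 315: x ≡ 104 (mod 315).
Verify: 104 mod 7 = 6 ✓, 104 mod 9 = 5 ✓, 104 mod 5 = 4 ✓.

x ≡ 104 (mod 315).


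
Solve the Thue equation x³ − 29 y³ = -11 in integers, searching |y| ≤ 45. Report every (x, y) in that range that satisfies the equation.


The equation is x³ - 29y³ = -11. For fixed y, x³ = 29·y³ − 11, so a solution requires the RHS to be a perfect cube.
Strategy: iterate y from -45 to 45, compute RHS = 29·y³ − 11, and check whether it is a (positive or negative) perfect cube.
Check small values of y:
  y = 0: RHS = -11 is not a perfect cube.
  y = 1: RHS = 18 is not a perfect cube.
  y = -1: RHS = -40 is not a perfect cube.
  y = 2: RHS = 221 is not a perfect cube.
  y = -2: RHS = -243 is not a perfect cube.
  y = 3: RHS = 772 is not a perfect cube.
  y = -3: RHS = -794 is not a perfect cube.
Continuing the search up to |y| = 45 finds no solutions either.
No (x, y) in the scanned range satisfies the equation.

No integer solutions with |y| ≤ 45.


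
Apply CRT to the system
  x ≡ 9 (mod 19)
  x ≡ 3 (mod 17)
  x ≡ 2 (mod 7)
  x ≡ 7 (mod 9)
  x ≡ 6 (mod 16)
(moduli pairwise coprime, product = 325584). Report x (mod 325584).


Product of moduli M = 19 · 17 · 7 · 9 · 16 = 325584.
Merge one congruence at a time:
  Start: x ≡ 9 (mod 19).
  Combine with x ≡ 3 (mod 17); new modulus lcm = 323.
    Write x = 9 + 19·t and substitute into x ≡ 3 (mod 17): 19·t ≡ 3 − 9 = -6 (mod 17).
    Reduce coefficients mod 17: 2·t ≡ 11 (mod 17).
    The inverse of 2 mod 17 is 9 (since 2·9 = 18 = 1·17 + 1), so t ≡ 9·11 = 99 ≡ 14 (mod 17).
    Then x = 9 + 19·14 = 275, valid modulo lcm(19, 17) = 323: x ≡ 275 (mod 323).
  Combine with x ≡ 2 (mod 7); new modulus lcm = 2261.
    Write x = 275 + 323·t and substitute into x ≡ 2 (mod 7): 323·t ≡ 2 − 275 = -273 (mod 7).
    Reduce coefficients mod 7: 1·t ≡ 0 (mod 7).
    So t ≡ 0 (mod 7).
    Then x = 275 + 323·0 = 275, valid modulo lcm(323, 7) = 2261: x ≡ 275 (mod 2261).
  Combine with x ≡ 7 (mod 9); new modulus lcm = 20349.
    Write x = 275 + 2261·t and substitute into x ≡ 7 (mod 9): 2261·t ≡ 7 − 275 = -268 (mod 9).
    Reduce coefficients mod 9: 2·t ≡ 2 (mod 9).
    The inverse of 2 mod 9 is 5 (since 2·5 = 10 = 1·9 + 1), so t ≡ 5·2 = 10 ≡ 1 (mod 9).
    Then x = 275 + 2261·1 = 2536, valid modulo lcm(2261, 9) = 20349: x ≡ 2536 (mod 20349).
  Combine with x ≡ 6 (mod 16); new modulus lcm = 325584.
    Write x = 2536 + 20349·t and substitute into x ≡ 6 (mod 16): 20349·t ≡ 6 − 2536 = -2530 (mod 16).
    Reduce coefficients mod 16: 13·t ≡ 14 (mod 16).
    The inverse of 13 mod 16 is 5 (since 13·5 = 65 = 4·16 + 1), so t ≡ 5·14 = 70 ≡ 6 (mod 16).
    Then x = 2536 + 20349·6 = 124630, valid modulo lcm(20349, 16) = 325584: x ≡ 124630 (mod 325584).
Verify against each original: 124630 mod 19 = 9, 124630 mod 17 = 3, 124630 mod 7 = 2, 124630 mod 9 = 7, 124630 mod 16 = 6.

x ≡ 124630 (mod 325584).


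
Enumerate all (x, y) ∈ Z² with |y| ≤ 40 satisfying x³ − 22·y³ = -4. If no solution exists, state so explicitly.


The equation is x³ - 22y³ = -4. For fixed y, x³ = 22·y³ − 4, so a solution requires the RHS to be a perfect cube.
Strategy: iterate y from -40 to 40, compute RHS = 22·y³ − 4, and check whether it is a (positive or negative) perfect cube.
Check small values of y:
  y = 0: RHS = -4 is not a perfect cube.
  y = 1: RHS = 18 is not a perfect cube.
  y = -1: RHS = -26 is not a perfect cube.
  y = 2: RHS = 172 is not a perfect cube.
  y = -2: RHS = -180 is not a perfect cube.
  y = 3: RHS = 590 is not a perfect cube.
  y = -3: RHS = -598 is not a perfect cube.
Continuing the search up to |y| = 40 finds no solutions either.
No (x, y) in the scanned range satisfies the equation.

No integer solutions with |y| ≤ 40.


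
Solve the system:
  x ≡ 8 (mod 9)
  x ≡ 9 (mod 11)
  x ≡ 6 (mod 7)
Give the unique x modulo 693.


Moduli 9, 11, 7 are pairwise coprime; by CRT there is a unique solution modulo M = 9 · 11 · 7 = 693.
Solve pairwise, accumulating the modulus:
  Start with x ≡ 8 (mod 9).
  Combine with x ≡ 9 (mod 11): since gcd(9, 11) = 1, we get a unique residue mod 99.
    Write x = 8 + 9·t and substitute into x ≡ 9 (mod 11): 9·t ≡ 9 − 8 = 1 (mod 11).
    The inverse of 9 mod 11 is 5 (since 9·5 = 45 = 4·11 + 1), so t ≡ 5·1 = 5 ≡ 5 (mod 11).
    Then x = 8 + 9·5 = 53, valid modulo lcm(9, 11) = 99: x ≡ 53 (mod 99).
  Combine with x ≡ 6 (mod 7): since gcd(99, 7) = 1, we get a unique residue mod 693.
    Write x = 53 + 99·t and substitute into x ≡ 6 (mod 7): 99·t ≡ 6 − 53 = -47 (mod 7).
    Reduce coefficients mod 7: 1·t ≡ 2 (mod 7).
    So t ≡ 2 (mod 7).
    Then x = 53 + 99·2 = 251, valid modulo lcm(99, 7) = 693: x ≡ 251 (mod 693).
Verify: 251 mod 9 = 8 ✓, 251 mod 11 = 9 ✓, 251 mod 7 = 6 ✓.

x ≡ 251 (mod 693).


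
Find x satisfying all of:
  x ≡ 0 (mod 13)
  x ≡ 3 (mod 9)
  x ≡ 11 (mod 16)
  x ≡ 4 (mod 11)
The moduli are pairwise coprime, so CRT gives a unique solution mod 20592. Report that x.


Product of moduli M = 13 · 9 · 16 · 11 = 20592.
Merge one congruence at a time:
  Start: x ≡ 0 (mod 13).
  Combine with x ≡ 3 (mod 9); new modulus lcm = 117.
    Write x = 0 + 13·t and substitute into x ≡ 3 (mod 9): 13·t ≡ 3 − 0 = 3 (mod 9).
    Reduce coefficients mod 9: 4·t ≡ 3 (mod 9).
    The inverse of 4 mod 9 is 7 (since 4·7 = 28 = 3·9 + 1), so t ≡ 7·3 = 21 ≡ 3 (mod 9).
    Then x = 0 + 13·3 = 39, valid modulo lcm(13, 9) = 117: x ≡ 39 (mod 117).
  Combine with x ≡ 11 (mod 16); new modulus lcm = 1872.
    Write x = 39 + 117·t and substitute into x ≡ 11 (mod 16): 117·t ≡ 11 − 39 = -28 (mod 16).
    Reduce coefficients mod 16: 5·t ≡ 4 (mod 16).
    The inverse of 5 mod 16 is 13 (since 5·13 = 65 = 4·16 + 1), so t ≡ 13·4 = 52 ≡ 4 (mod 16).
    Then x = 39 + 117·4 = 507, valid modulo lcm(117, 16) = 1872: x ≡ 507 (mod 1872).
  Combine with x ≡ 4 (mod 11); new modulus lcm = 20592.
    Write x = 507 + 1872·t and substitute into x ≡ 4 (mod 11): 1872·t ≡ 4 − 507 = -503 (mod 11).
    Reduce coefficients mod 11: 2·t ≡ 3 (mod 11).
    The inverse of 2 mod 11 is 6 (since 2·6 = 12 = 1·11 + 1), so t ≡ 6·3 = 18 ≡ 7 (mod 11).
    Then x = 507 + 1872·7 = 13611, valid modulo lcm(1872, 11) = 20592: x ≡ 13611 (mod 20592).
Verify against each original: 13611 mod 13 = 0, 13611 mod 9 = 3, 13611 mod 16 = 11, 13611 mod 11 = 4.

x ≡ 13611 (mod 20592).


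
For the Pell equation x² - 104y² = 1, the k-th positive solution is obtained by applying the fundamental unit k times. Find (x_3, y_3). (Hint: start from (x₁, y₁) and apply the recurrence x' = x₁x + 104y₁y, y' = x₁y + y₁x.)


Step 1: Find the fundamental solution (x₁, y₁) of x² - 104y² = 1.
  Expand √104 as a continued fraction. a₀ = ⌊√104⌋ = 10; iterate m_{k+1} = d_k·a_k − m_k, d_{k+1} = (104 − m_{k+1}²)/d_k, a_{k+1} = ⌊(a₀ + m_{k+1})/d_{k+1}⌋ (starting m₀ = 0, d₀ = 1), with convergents p_k = a_k·p_{k-1} + p_{k-2}, q_k = a_k·q_{k-1} + q_{k-2} (p₋₁ = 1, q₋₁ = 0):
  k = 0: a₀ = 10; p₀/q₀ = 10/1; p₀² − 104·q₀² = 100 − 104 = -4.
  k = 1: m = 10, d = 4, a = ⌊(10 + 10)/4⌋ = 5; p/q = (5·10 + 1)/(5·1 + 0) = 51/5; p² − 104·q² = 2601 − 2600 = 1.
  The first convergent with p² − 104·q² = 1 gives the fundamental solution (x₁, y₁) = (51, 5).
Step 2: Apply the recurrence (x_{n+1}, y_{n+1}) = (x₁x_n + 104y₁y_n, x₁y_n + y₁x_n) repeatedly.
  From (x_1, y_1) = (51, 5): x_2 = 51·51 + 104·5·5 = 5201; y_2 = 51·5 + 5·51 = 510.
  From (x_2, y_2) = (5201, 510): x_3 = 51·5201 + 104·5·510 = 530451; y_3 = 51·510 + 5·5201 = 52015.
Step 3: Verify x_3² - 104·y_3² = 281378263401 - 281378263400 = 1 (should be 1). ✓

(x_1, y_1) = (51, 5); (x_3, y_3) = (530451, 52015).


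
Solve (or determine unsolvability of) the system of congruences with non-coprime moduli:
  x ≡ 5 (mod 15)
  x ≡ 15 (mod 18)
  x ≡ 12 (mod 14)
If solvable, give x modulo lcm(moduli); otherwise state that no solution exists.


Moduli 15, 18, 14 are not pairwise coprime, so CRT works modulo lcm(m_i) when all pairwise compatibility conditions hold.
Pairwise compatibility: gcd(m_i, m_j) must divide a_i - a_j for every pair.
Merge one congruence at a time:
  Start: x ≡ 5 (mod 15).
  Combine with x ≡ 15 (mod 18): gcd(15, 18) = 3, and 15 - 5 = 10 is NOT divisible by 3.
    ⇒ system is inconsistent (no integer solution).

No solution (the system is inconsistent).


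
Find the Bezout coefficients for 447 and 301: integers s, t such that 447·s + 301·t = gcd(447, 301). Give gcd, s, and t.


Euclidean algorithm on (447, 301) — divide until remainder is 0:
  447 = 1 · 301 + 146
  301 = 2 · 146 + 9
  146 = 16 · 9 + 2
  9 = 4 · 2 + 1
  2 = 2 · 1 + 0
gcd(447, 301) = 1.
Track Bezout coefficients alongside the remainders: start with r₀ = 447 = a·1 + b·0 (s = 1, t = 0) and r₁ = 301 = a·0 + b·1 (s = 0, t = 1); each new remainder r_{k+1} = r_{k-1} − q_k·r_k inherits s_{k+1} = s_{k-1} − q_k·s_k, t_{k+1} = t_{k-1} − q_k·t_k, so r_k = a·s_k + b·t_k at every step:
  q = 1: r = 146, s = 1 − 1·0 = 1, t = 0 − 1·1 = -1  (check: 447·1 + 301·(-1) = 146)
  q = 2: r = 9, s = 0 − 2·1 = -2, t = 1 − 2·(-1) = 3  (check: 447·(-2) + 301·3 = 9)
  q = 16: r = 2, s = 1 − 16·(-2) = 33, t = -1 − 16·3 = -49  (check: 447·33 + 301·(-49) = 2)
  q = 4: r = 1, s = -2 − 4·33 = -134, t = 3 − 4·(-49) = 199  (check: 447·(-134) + 301·199 = 1)
The row with r = 1 (the gcd) gives the Bezout coefficients s = -134, t = 199.
Result: 447 · (-134) + 301 · (199) = 1.

gcd(447, 301) = 1; s = -134, t = 199 (check: 447·(-134) + 301·199 = 1).


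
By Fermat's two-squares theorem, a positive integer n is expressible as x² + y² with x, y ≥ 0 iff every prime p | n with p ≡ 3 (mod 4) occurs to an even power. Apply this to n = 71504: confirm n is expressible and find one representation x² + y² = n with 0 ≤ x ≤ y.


Step 1: Factor n = 71504 = 2^4 · 41 · 109.
Step 2: Check the mod-4 condition on each prime factor: 2 = 2 (special); 41 ≡ 1 (mod 4), exponent 1; 109 ≡ 1 (mod 4), exponent 1.
All primes ≡ 3 (mod 4) appear to even exponent (or don't appear), so by the two-squares theorem n IS expressible as a sum of two squares.
Step 3: Build a representation. Group n = k² · m with k = 4 and m = 41 · 109 = 4469 (a product of primes ≡ 1 (mod 4)); a representation of m scales to one of n via (k·x)² + (k·y)² = k²(x² + y²). Each prime p ≡ 1 (mod 4) is itself a sum of two squares; find a² by testing p − a² for a perfect square:
  41: 41 − 1² = 40, 41 − 2² = 37, 41 − 3² = 32, 41 − 4² = 25 = 5² ⇒ 41 = 4² + 5².
  109: 109 − 1² = 108, 109 − 2² = 105, 109 − 3² = 100 = 10² ⇒ 109 = 3² + 10².
  Combine using the Brahmagupta–Fibonacci identity (a² + b²)(c² + d²) = (ac − bd)² + (ad + bc)² = (ac + bd)² + (ad − bc)²:
  41 · 109 = 4469: from (4² + 5²)(3² + 10²), take (4·3 − 5·10, 4·10 + 5·3) = (12 − 50, 40 + 15) = (-38, 55); dropping signs (only squares matter) gives (38, 55); check 38² + 55² = 1444 + 3025 = 4469 ✓.
  Scale by k = 4: (4·38, 4·55) = (152, 220).
Step 4: Order so x ≤ y and verify: 152² + 220² = 23104 + 48400 = 71504 = n. ✓

n = 71504 = 152² + 220² (one valid representation with x ≤ y).


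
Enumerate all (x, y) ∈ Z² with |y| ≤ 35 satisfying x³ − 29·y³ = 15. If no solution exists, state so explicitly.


The equation is x³ - 29y³ = 15. For fixed y, x³ = 29·y³ + 15, so a solution requires the RHS to be a perfect cube.
Strategy: iterate y from -35 to 35, compute RHS = 29·y³ + 15, and check whether it is a (positive or negative) perfect cube.
Check small values of y:
  y = 0: RHS = 15 is not a perfect cube.
  y = 1: RHS = 44 is not a perfect cube.
  y = -1: RHS = -14 is not a perfect cube.
  y = 2: RHS = 247 is not a perfect cube.
  y = -2: RHS = -217 is not a perfect cube.
  y = 3: RHS = 798 is not a perfect cube.
  y = -3: RHS = -768 is not a perfect cube.
Continuing the search up to |y| = 35 finds no solutions either.
No (x, y) in the scanned range satisfies the equation.

No integer solutions with |y| ≤ 35.


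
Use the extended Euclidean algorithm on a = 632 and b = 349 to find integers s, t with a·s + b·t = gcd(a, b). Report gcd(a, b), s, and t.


Euclidean algorithm on (632, 349) — divide until remainder is 0:
  632 = 1 · 349 + 283
  349 = 1 · 283 + 66
  283 = 4 · 66 + 19
  66 = 3 · 19 + 9
  19 = 2 · 9 + 1
  9 = 9 · 1 + 0
gcd(632, 349) = 1.
Track Bezout coefficients alongside the remainders: start with r₀ = 632 = a·1 + b·0 (s = 1, t = 0) and r₁ = 349 = a·0 + b·1 (s = 0, t = 1); each new remainder r_{k+1} = r_{k-1} − q_k·r_k inherits s_{k+1} = s_{k-1} − q_k·s_k, t_{k+1} = t_{k-1} − q_k·t_k, so r_k = a·s_k + b·t_k at every step:
  q = 1: r = 283, s = 1 − 1·0 = 1, t = 0 − 1·1 = -1  (check: 632·1 + 349·(-1) = 283)
  q = 1: r = 66, s = 0 − 1·1 = -1, t = 1 − 1·(-1) = 2  (check: 632·(-1) + 349·2 = 66)
  q = 4: r = 19, s = 1 − 4·(-1) = 5, t = -1 − 4·2 = -9  (check: 632·5 + 349·(-9) = 19)
  q = 3: r = 9, s = -1 − 3·5 = -16, t = 2 − 3·(-9) = 29  (check: 632·(-16) + 349·29 = 9)
  q = 2: r = 1, s = 5 − 2·(-16) = 37, t = -9 − 2·29 = -67  (check: 632·37 + 349·(-67) = 1)
The row with r = 1 (the gcd) gives the Bezout coefficients s = 37, t = -67.
Result: 632 · (37) + 349 · (-67) = 1.

gcd(632, 349) = 1; s = 37, t = -67 (check: 632·37 + 349·(-67) = 1).


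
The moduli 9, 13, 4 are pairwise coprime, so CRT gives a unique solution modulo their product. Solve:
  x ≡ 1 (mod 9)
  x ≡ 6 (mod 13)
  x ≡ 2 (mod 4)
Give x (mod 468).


Moduli 9, 13, 4 are pairwise coprime; by CRT there is a unique solution modulo M = 9 · 13 · 4 = 468.
Solve pairwise, accumulating the modulus:
  Start with x ≡ 1 (mod 9).
  Combine with x ≡ 6 (mod 13): since gcd(9, 13) = 1, we get a unique residue mod 117.
    Write x = 1 + 9·t and substitute into x ≡ 6 (mod 13): 9·t ≡ 6 − 1 = 5 (mod 13).
    The inverse of 9 mod 13 is 3 (since 9·3 = 27 = 2·13 + 1), so t ≡ 3·5 = 15 ≡ 2 (mod 13).
    Then x = 1 + 9·2 = 19, valid modulo lcm(9, 13) = 117: x ≡ 19 (mod 117).
  Combine with x ≡ 2 (mod 4): since gcd(117, 4) = 1, we get a unique residue mod 468.
    Write x = 19 + 117·t and substitute into x ≡ 2 (mod 4): 117·t ≡ 2 − 19 = -17 (mod 4).
    Reduce coefficients mod 4: 1·t ≡ 3 (mod 4).
    So t ≡ 3 (mod 4).
    Then x = 19 + 117·3 = 370, valid modulo lcm(117, 4) = 468: x ≡ 370 (mod 468).
Verify: 370 mod 9 = 1 ✓, 370 mod 13 = 6 ✓, 370 mod 4 = 2 ✓.

x ≡ 370 (mod 468).


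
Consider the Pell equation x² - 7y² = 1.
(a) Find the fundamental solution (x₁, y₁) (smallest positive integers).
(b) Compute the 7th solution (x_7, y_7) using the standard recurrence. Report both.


Step 1: Find the fundamental solution (x₁, y₁) of x² - 7y² = 1.
  Expand √7 as a continued fraction. a₀ = ⌊√7⌋ = 2; iterate m_{k+1} = d_k·a_k − m_k, d_{k+1} = (7 − m_{k+1}²)/d_k, a_{k+1} = ⌊(a₀ + m_{k+1})/d_{k+1}⌋ (starting m₀ = 0, d₀ = 1), with convergents p_k = a_k·p_{k-1} + p_{k-2}, q_k = a_k·q_{k-1} + q_{k-2} (p₋₁ = 1, q₋₁ = 0):
  k = 0: a₀ = 2; p₀/q₀ = 2/1; p₀² − 7·q₀² = 4 − 7 = -3.
  k = 1: m = 2, d = 3, a = ⌊(2 + 2)/3⌋ = 1; p/q = (1·2 + 1)/(1·1 + 0) = 3/1; p² − 7·q² = 9 − 7 = 2.
  k = 2: m = 1, d = 2, a = ⌊(2 + 1)/2⌋ = 1; p/q = (1·3 + 2)/(1·1 + 1) = 5/2; p² − 7·q² = 25 − 28 = -3.
  k = 3: m = 1, d = 3, a = ⌊(2 + 1)/3⌋ = 1; p/q = (1·5 + 3)/(1·2 + 1) = 8/3; p² − 7·q² = 64 − 63 = 1.
  The first convergent with p² − 7·q² = 1 gives the fundamental solution (x₁, y₁) = (8, 3).
Step 2: Apply the recurrence (x_{n+1}, y_{n+1}) = (x₁x_n + 7y₁y_n, x₁y_n + y₁x_n) repeatedly.
  From (x_1, y_1) = (8, 3): x_2 = 8·8 + 7·3·3 = 127; y_2 = 8·3 + 3·8 = 48.
  From (x_2, y_2) = (127, 48): x_3 = 8·127 + 7·3·48 = 2024; y_3 = 8·48 + 3·127 = 765.
  From (x_3, y_3) = (2024, 765): x_4 = 8·2024 + 7·3·765 = 32257; y_4 = 8·765 + 3·2024 = 12192.
  From (x_4, y_4) = (32257, 12192): x_5 = 8·32257 + 7·3·12192 = 514088; y_5 = 8·12192 + 3·32257 = 194307.
  From (x_5, y_5) = (514088, 194307): x_6 = 8·514088 + 7·3·194307 = 8193151; y_6 = 8·194307 + 3·514088 = 3096720.
  From (x_6, y_6) = (8193151, 3096720): x_7 = 8·8193151 + 7·3·3096720 = 130576328; y_7 = 8·3096720 + 3·8193151 = 49353213.
Step 3: Verify x_7² - 7·y_7² = 17050177433963584 - 17050177433963583 = 1 (should be 1). ✓

(x_1, y_1) = (8, 3); (x_7, y_7) = (130576328, 49353213).


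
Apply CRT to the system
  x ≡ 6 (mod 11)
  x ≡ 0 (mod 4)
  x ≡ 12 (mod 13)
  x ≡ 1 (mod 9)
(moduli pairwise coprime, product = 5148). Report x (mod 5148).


Product of moduli M = 11 · 4 · 13 · 9 = 5148.
Merge one congruence at a time:
  Start: x ≡ 6 (mod 11).
  Combine with x ≡ 0 (mod 4); new modulus lcm = 44.
    Write x = 6 + 11·t and substitute into x ≡ 0 (mod 4): 11·t ≡ 0 − 6 = -6 (mod 4).
    Reduce coefficients mod 4: 3·t ≡ 2 (mod 4).
    The inverse of 3 mod 4 is 3 (since 3·3 = 9 = 2·4 + 1), so t ≡ 3·2 = 6 ≡ 2 (mod 4).
    Then x = 6 + 11·2 = 28, valid modulo lcm(11, 4) = 44: x ≡ 28 (mod 44).
  Combine with x ≡ 12 (mod 13); new modulus lcm = 572.
    Write x = 28 + 44·t and substitute into x ≡ 12 (mod 13): 44·t ≡ 12 − 28 = -16 (mod 13).
    Reduce coefficients mod 13: 5·t ≡ 10 (mod 13).
    The inverse of 5 mod 13 is 8 (since 5·8 = 40 = 3·13 + 1), so t ≡ 8·10 = 80 ≡ 2 (mod 13).
    Then x = 28 + 44·2 = 116, valid modulo lcm(44, 13) = 572: x ≡ 116 (mod 572).
  Combine with x ≡ 1 (mod 9); new modulus lcm = 5148.
    Write x = 116 + 572·t and substitute into x ≡ 1 (mod 9): 572·t ≡ 1 − 116 = -115 (mod 9).
    Reduce coefficients mod 9: 5·t ≡ 2 (mod 9).
    The inverse of 5 mod 9 is 2 (since 5·2 = 10 = 1·9 + 1), so t ≡ 2·2 = 4 ≡ 4 (mod 9).
    Then x = 116 + 572·4 = 2404, valid modulo lcm(572, 9) = 5148: x ≡ 2404 (mod 5148).
Verify against each original: 2404 mod 11 = 6, 2404 mod 4 = 0, 2404 mod 13 = 12, 2404 mod 9 = 1.

x ≡ 2404 (mod 5148).


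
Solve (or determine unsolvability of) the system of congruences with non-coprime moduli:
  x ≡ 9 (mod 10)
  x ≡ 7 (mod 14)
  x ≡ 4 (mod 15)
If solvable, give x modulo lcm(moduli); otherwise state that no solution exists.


Moduli 10, 14, 15 are not pairwise coprime, so CRT works modulo lcm(m_i) when all pairwise compatibility conditions hold.
Pairwise compatibility: gcd(m_i, m_j) must divide a_i - a_j for every pair.
Merge one congruence at a time:
  Start: x ≡ 9 (mod 10).
  Combine with x ≡ 7 (mod 14): gcd(10, 14) = 2; 7 - 9 = -2, which IS divisible by 2, so compatible.
    Write x = 9 + 10·t and substitute into x ≡ 7 (mod 14): 10·t ≡ 7 − 9 = -2 (mod 14).
    Divide the congruence (and modulus) by g = 2: 5·t ≡ -1 (mod 7).
    Reduce coefficients mod 7: 5·t ≡ 6 (mod 7).
    The inverse of 5 mod 7 is 3 (since 5·3 = 15 = 2·7 + 1), so t ≡ 3·6 = 18 ≡ 4 (mod 7).
    Then x = 9 + 10·4 = 49, valid modulo lcm(10, 14) = 70: x ≡ 49 (mod 70).
  Combine with x ≡ 4 (mod 15): gcd(70, 15) = 5; 4 - 49 = -45, which IS divisible by 5, so compatible.
    Write x = 49 + 70·t and substitute into x ≡ 4 (mod 15): 70·t ≡ 4 − 49 = -45 (mod 15).
    Divide the congruence (and modulus) by g = 5: 14·t ≡ -9 (mod 3).
    Reduce coefficients mod 3: 2·t ≡ 0 (mod 3).
    The inverse of 2 mod 3 is 2 (since 2·2 = 4 = 1·3 + 1), so t ≡ 2·0 = 0 ≡ 0 (mod 3).
    Then x = 49 + 70·0 = 49, valid modulo lcm(70, 15) = 210: x ≡ 49 (mod 210).
Verify: 49 mod 10 = 9, 49 mod 14 = 7, 49 mod 15 = 4.

x ≡ 49 (mod 210).
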